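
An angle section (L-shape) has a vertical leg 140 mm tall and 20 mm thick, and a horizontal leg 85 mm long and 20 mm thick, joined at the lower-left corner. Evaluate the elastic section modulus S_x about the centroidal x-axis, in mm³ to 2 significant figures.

S_x ≈ 8.8 × 10⁴ mm³

Split into non-overlapping primitives; take the origin at the lower-left of the bounding box.
Vertical leg: 20 × 140, A = 2 800 mm², y = 70 mm, Ī = 4 573 333 mm⁴.
Horizontal leg (remainder): 65 × 20, A = 1 300 mm², y = 10 mm, Ī = 43 333 mm⁴.
Centroid: ȳ = ΣA·y / ΣA = 50.98 mm.
Transfer each piece to the centroidal x-axis using Ī + A·d² with d = y − 50.98:
  vertical leg: d = 19.02 mm → contributes +5 586 730 mm⁴
  horizontal leg (remainder): d = -40.98 mm → contributes +2 226 034 mm⁴
Total I = 7 812 764 mm⁴.
Extreme fibre distance c = 89.02 mm; S = I/c = 87 760 mm³.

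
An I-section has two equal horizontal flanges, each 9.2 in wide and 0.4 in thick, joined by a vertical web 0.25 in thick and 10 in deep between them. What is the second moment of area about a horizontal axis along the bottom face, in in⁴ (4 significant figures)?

Split into non-overlapping primitives; take the origin at the lower-left of the bounding box.
Bottom flange: 9.2 × 0.4, A = 3.68 in², y = 0.2 in, Ī = 0.0490667 in⁴.
Web: 0.25 × 10, A = 2.5 in², y = 5.4 in, Ī = 20.8333 in⁴.
Top flange: 9.2 × 0.4, A = 3.68 in², y = 10.6 in, Ī = 0.0490667 in⁴.
Transfer each piece to the base of the section using Ī + A·d² with d = y − 0:
  bottom flange: d = 0.2 in → contributes +0.196267 in⁴
  web: d = 5.4 in → contributes +93.7333 in⁴
  top flange: d = 10.6 in → contributes +413.534 in⁴
Total I = 507.463 in⁴.

I_base ≈ 507.5 in⁴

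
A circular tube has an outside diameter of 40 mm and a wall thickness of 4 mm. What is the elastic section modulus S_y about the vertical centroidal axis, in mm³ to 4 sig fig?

Split into non-overlapping primitives; take the origin at the lower-left of the bounding box.
Outer circle: ⌀40, A = 1256.64 mm², x = 20 mm, Ī = 125 664 mm⁴.
Bore (subtracted): ⌀32, A = 804.248 mm², x = 20 mm, Ī = 51471.9 mm⁴.
By symmetry the centroid is at mid-width, x̄ = 20 mm.
All pieces are centred on the vertical centroidal axis, so I = ΣĪ (holes subtracted) = 74191.9 mm⁴.
Extreme fibre distance c = 20 mm; S = I/c = 3709.59 mm³.

S_y ≈ 3710 mm³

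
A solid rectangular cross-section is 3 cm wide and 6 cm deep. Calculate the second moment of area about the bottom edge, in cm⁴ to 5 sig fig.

The section: 3 × 6, A = 18 cm², y = 3 cm, Ī = 54 cm⁴.
Transfer it to the bottom edge using Ī + A·d² with d = y − 0:
  the section: d = 3 cm → contributes +216 cm⁴
Total I = 216 cm⁴.

I_base ≈ 216.00 cm⁴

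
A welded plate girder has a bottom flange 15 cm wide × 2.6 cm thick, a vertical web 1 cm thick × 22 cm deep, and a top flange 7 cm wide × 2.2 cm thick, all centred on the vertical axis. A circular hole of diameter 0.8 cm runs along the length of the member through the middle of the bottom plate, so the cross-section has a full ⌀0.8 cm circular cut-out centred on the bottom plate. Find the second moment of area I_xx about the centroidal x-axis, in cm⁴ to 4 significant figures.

I_xx ≈ 7908 cm⁴

Break the section into simple shapes (no overlaps), measuring from the bottom-left corner of the bounding box.
Bottom plate: 15 × 2.6, A = 39 cm², y = 1.3 cm, Ī = 21.97 cm⁴.
Web plate: 1 × 22, A = 22 cm², y = 13.6 cm, Ī = 887.333 cm⁴.
Top plate: 7 × 2.2, A = 15.4 cm², y = 25.7 cm, Ī = 6.21133 cm⁴.
Hole (subtracted): ⌀0.8, A = 0.502655 cm², y = 1.3 cm, Ī = 0.0201062 cm⁴.
Centroid: ȳ = ΣA·y / ΣA = 9.81624 cm.
Transfer each piece to the centroidal x-axis using Ī + A·d² with d = y − 9.81624:
  bottom plate: d = -8.51624 cm → contributes +2850.5 cm⁴
  web plate: d = 3.78376 cm → contributes +1202.3 cm⁴
  top plate: d = 15.8838 cm → contributes +3891.54 cm⁴
  hole: d = -8.51624 cm → contributes −36.4758 cm⁴
Total I = 7907.86 cm⁴.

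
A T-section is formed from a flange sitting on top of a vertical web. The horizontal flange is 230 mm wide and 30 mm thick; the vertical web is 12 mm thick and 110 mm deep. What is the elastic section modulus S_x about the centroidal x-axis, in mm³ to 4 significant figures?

S_x ≈ 6.398 × 10⁴ mm³

Treat the section as a set of non-overlapping primitives; coordinates are from the bounding-box lower-left.
Flange: 230 × 30, A = 6 900 mm², y = 125 mm, Ī = 517 500 mm⁴.
Web: 12 × 110, A = 1 320 mm², y = 55 mm, Ī = 1 331 000 mm⁴.
Centroid: ȳ = ΣA·y / ΣA = 113.759 mm.
Transfer each piece to the centroidal x-axis using Ī + A·d² with d = y − 113.759:
  flange: d = 11.2409 mm → contributes +1 389 365 mm⁴
  web: d = -58.7591 mm → contributes +5 888 478 mm⁴
Total I = 7 277 843 mm⁴.
Extreme fibre distance c = 113.759 mm; S = I/c = 63975.9 mm³.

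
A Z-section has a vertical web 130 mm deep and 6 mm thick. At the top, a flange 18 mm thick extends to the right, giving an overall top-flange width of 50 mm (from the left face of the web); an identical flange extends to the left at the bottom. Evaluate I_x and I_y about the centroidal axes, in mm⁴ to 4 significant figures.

I_x ≈ 6.109 × 10⁶ mm⁴, I_y ≈ 1.248 × 10⁶ mm⁴

Split into non-overlapping primitives; take the origin at the lower-left of the bounding box.
Web: 6 × 130, A = 780 mm², y = 65 mm, Ī = 1 098 500 mm⁴.
Top flange (beyond web): 44 × 18, A = 792 mm², y = 121 mm, Ī = 21 384 mm⁴.
Bottom flange (beyond web): 44 × 18, A = 792 mm², y = 9 mm, Ī = 21 384 mm⁴.
Centroid: ȳ = ΣA·y / ΣA = 65 mm.
Transfer each piece to the centroidal x-axis using Ī + A·d² with d = y − 65:
  web: d = 0 mm → contributes +1 098 500 mm⁴
  top flange (beyond web): d = 56 mm → contributes +2 505 096 mm⁴
  bottom flange (beyond web): d = -56 mm → contributes +2 505 096 mm⁴
Total I = 6 108 692 mm⁴.
For the y-axis: x̄ = 47 mm.
Repeating about the centroidal y-axis gives I_y = 1 247 892 mm⁴.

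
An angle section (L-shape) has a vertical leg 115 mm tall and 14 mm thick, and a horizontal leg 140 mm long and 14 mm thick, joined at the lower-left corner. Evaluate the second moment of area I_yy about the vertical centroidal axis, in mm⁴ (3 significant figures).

I_yy ≈ 6.48 × 10⁶ mm⁴

Decompose the section into non-overlapping parts with the origin at the bottom-left of its bounding rectangle.
Vertical leg: 14 × 115, A = 1 610 mm², x = 7 mm, Ī = 26 297 mm⁴.
Horizontal leg (remainder): 126 × 14, A = 1 764 mm², x = 77 mm, Ī = 2 333 772 mm⁴.
Centroid: x̄ = ΣA·x / ΣA = 43.598 mm.
Transfer each piece to the vertical centroidal axis using Ī + A·d² with d = x − 43.598:
  vertical leg: d = -36.598 mm → contributes +2 182 695 mm⁴
  horizontal leg (remainder): d = 33.402 mm → contributes +4 301 913 mm⁴
Total I = 6 484 608 mm⁴.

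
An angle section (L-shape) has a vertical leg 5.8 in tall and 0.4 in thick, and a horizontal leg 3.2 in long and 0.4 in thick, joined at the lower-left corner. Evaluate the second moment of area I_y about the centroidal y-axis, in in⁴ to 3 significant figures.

Break the section into simple shapes (no overlaps), measuring from the bottom-left corner of the bounding box.
Vertical leg: 0.4 × 5.8, A = 2.32 in², x = 0.2 in, Ī = 0.030933 in⁴.
Horizontal leg (remainder): 2.8 × 0.4, A = 1.12 in², x = 1.8 in, Ī = 0.73173 in⁴.
Centroid: x̄ = ΣA·x / ΣA = 0.72093 in.
Transfer each piece to the centroidal y-axis using Ī + A·d² with d = x − 0.72093:
  vertical leg: d = -0.52093 in → contributes +0.66051 in⁴
  horizontal leg (remainder): d = 1.0791 in → contributes +2.0359 in⁴
Total I = 2.6964 in⁴.

I_y ≈ 2.70 in⁴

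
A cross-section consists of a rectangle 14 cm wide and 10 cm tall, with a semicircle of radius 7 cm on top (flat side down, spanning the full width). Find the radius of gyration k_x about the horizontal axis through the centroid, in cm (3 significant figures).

k_x ≈ 4.60 cm

Treat the section as a set of non-overlapping primitives; coordinates are from the bounding-box lower-left.
Rectangular body: 14 × 10, A = 140 cm², y = 5 cm, Ī = 1166.7 cm⁴.
Semicircular cap: semicircle r = 7, A = 76.969 cm², y = 12.971 cm, Ī = 263.53 cm⁴.
Centroid: ȳ = ΣA·y / ΣA = 7.8276 cm.
Transfer each piece to the horizontal axis through the centroid using Ī + A·d² with d = y − 7.8276:
  rectangular body: d = -2.8276 cm → contributes +2 286 cm⁴
  semicircular cap: d = 5.1432 cm → contributes +2299.6 cm⁴
Total I = 4585.6 cm⁴.
Radius of gyration: k = √(I/A) = √(4585.6 / 216.97) = 4.5973 cm.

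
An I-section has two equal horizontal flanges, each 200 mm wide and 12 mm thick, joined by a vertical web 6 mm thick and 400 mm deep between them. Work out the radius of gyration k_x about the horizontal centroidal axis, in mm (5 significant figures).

Break the section into simple shapes (no overlaps), measuring from the bottom-left corner of the bounding box.
Bottom flange: 200 × 12, A = 2 400 mm², y = 6 mm, Ī = 28 800 mm⁴.
Web: 6 × 400, A = 2 400 mm², y = 212 mm, Ī = 32 000 000 mm⁴.
Top flange: 200 × 12, A = 2 400 mm², y = 418 mm, Ī = 28 800 mm⁴.
By symmetry the centroid is at mid-height, ȳ = 212 mm.
Transfer each piece to the horizontal centroidal axis using Ī + A·d² with d = y − 212:
  bottom flange: d = -206 mm → contributes +101 875 200 mm⁴
  web: d = 0 mm → contributes +32 000 000 mm⁴
  top flange: d = 206 mm → contributes +101 875 200 mm⁴
Total I = 235 750 400 mm⁴.
Radius of gyration: k = √(I/A) = √(235 750 400 / 7 200) = 180.9506 mm.

k_x ≈ 180.95 mm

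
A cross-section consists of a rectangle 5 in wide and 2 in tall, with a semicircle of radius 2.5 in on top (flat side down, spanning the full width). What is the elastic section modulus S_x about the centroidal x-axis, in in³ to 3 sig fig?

Break the section into simple shapes (no overlaps), measuring from the bottom-left corner of the bounding box.
Rectangular body: 5 × 2, A = 10 in², y = 1 in, Ī = 3.3333 in⁴.
Semicircular cap: semicircle r = 2.5, A = 9.8175 in², y = 3.061 in, Ī = 4.2874 in⁴.
Centroid: ȳ = ΣA·y / ΣA = 2.021 in.
Transfer each piece to the centroidal x-axis using Ī + A·d² with d = y − 2.021:
  rectangular body: d = -1.021 in → contributes +13.758 in⁴
  semicircular cap: d = 1.04 in → contributes +14.906 in⁴
Total I = 28.664 in⁴.
Extreme fibre distance c = 2.479 in; S = I/c = 11.563 in³.

S_x ≈ 11.6 in³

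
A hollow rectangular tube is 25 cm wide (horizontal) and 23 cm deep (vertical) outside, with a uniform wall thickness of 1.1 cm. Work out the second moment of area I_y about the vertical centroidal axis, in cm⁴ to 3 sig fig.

Treat the section as a set of non-overlapping primitives; coordinates are from the bounding-box lower-left.
Outer rectangle: 25 × 23, A = 575 cm², x = 12.5 cm, Ī = 29 948 cm⁴.
Inner void (subtracted): 22.8 × 20.8, A = 474.24 cm², x = 12.5 cm, Ī = 20 544 cm⁴.
By symmetry the centroid is at mid-width, x̄ = 12.5 cm.
All pieces are centred on the vertical centroidal axis, so I = ΣĪ (holes subtracted) = 9403.8 cm⁴.

I_y ≈ 9400 cm⁴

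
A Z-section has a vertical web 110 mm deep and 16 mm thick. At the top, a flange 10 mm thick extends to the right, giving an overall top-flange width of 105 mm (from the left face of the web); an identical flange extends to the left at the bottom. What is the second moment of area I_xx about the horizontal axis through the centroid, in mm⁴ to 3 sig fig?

I_xx ≈ 6.24 × 10⁶ mm⁴

Decompose the section into non-overlapping parts with the origin at the bottom-left of its bounding rectangle.
Web: 16 × 110, A = 1 760 mm², y = 55 mm, Ī = 1 774 667 mm⁴.
Top flange (beyond web): 89 × 10, A = 890 mm², y = 105 mm, Ī = 7416.7 mm⁴.
Bottom flange (beyond web): 89 × 10, A = 890 mm², y = 5 mm, Ī = 7416.7 mm⁴.
Centroid: ȳ = ΣA·y / ΣA = 55 mm.
Transfer each piece to the horizontal axis through the centroid using Ī + A·d² with d = y − 55:
  web: d = 0 mm → contributes +1 774 667 mm⁴
  top flange (beyond web): d = 50 mm → contributes +2 232 417 mm⁴
  bottom flange (beyond web): d = -50 mm → contributes +2 232 417 mm⁴
Total I = 6 239 500 mm⁴.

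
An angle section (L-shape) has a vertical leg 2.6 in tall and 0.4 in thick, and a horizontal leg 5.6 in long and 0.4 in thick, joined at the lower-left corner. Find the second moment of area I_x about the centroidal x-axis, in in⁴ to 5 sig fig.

I_x ≈ 1.4525 in⁴

Split into non-overlapping primitives; take the origin at the lower-left of the bounding box.
Vertical leg: 0.4 × 2.6, A = 1.04 in², y = 1.3 in, Ī = 0.5858667 in⁴.
Horizontal leg (remainder): 5.2 × 0.4, A = 2.08 in², y = 0.2 in, Ī = 0.02773333 in⁴.
Centroid: ȳ = ΣA·y / ΣA = 0.5666667 in.
Transfer each piece to the centroidal x-axis using Ī + A·d² with d = y − 0.5666667:
  vertical leg: d = 0.7333333 in → contributes +1.145156 in⁴
  horizontal leg (remainder): d = -0.3666667 in → contributes +0.3073778 in⁴
Total I = 1.452533 in⁴.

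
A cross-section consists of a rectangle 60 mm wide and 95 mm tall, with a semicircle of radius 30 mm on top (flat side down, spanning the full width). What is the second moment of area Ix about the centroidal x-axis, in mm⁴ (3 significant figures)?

Decompose the section into non-overlapping parts with the origin at the bottom-left of its bounding rectangle.
Rectangular body: 60 × 95, A = 5 700 mm², y = 47.5 mm, Ī = 4 286 875 mm⁴.
Semicircular cap: semicircle r = 30, A = 1413.7 mm², y = 107.73 mm, Ī = 88 903 mm⁴.
Centroid: ȳ = ΣA·y / ΣA = 59.47 mm.
Transfer each piece to the centroidal x-axis using Ī + A·d² with d = y − 59.47:
  rectangular body: d = -11.97 mm → contributes +5 103 583 mm⁴
  semicircular cap: d = 48.262 mm → contributes +3 381 808 mm⁴
Total I = 8 485 391 mm⁴.

Ix ≈ 8.49 × 10⁶ mm⁴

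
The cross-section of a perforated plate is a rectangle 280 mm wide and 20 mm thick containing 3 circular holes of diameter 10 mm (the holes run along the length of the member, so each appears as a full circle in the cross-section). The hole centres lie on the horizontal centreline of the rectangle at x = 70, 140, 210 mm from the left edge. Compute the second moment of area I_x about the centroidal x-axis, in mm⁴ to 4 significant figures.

I_x ≈ 1.852 × 10⁵ mm⁴

Decompose the section into non-overlapping parts with the origin at the bottom-left of its bounding rectangle.
Plate: 280 × 20, A = 5 600 mm², y = 10 mm, Ī = 186 667 mm⁴.
Hole 1 (subtracted): ⌀10, A = 78.5398 mm², y = 10 mm, Ī = 490.874 mm⁴.
Hole 2 (subtracted): ⌀10, A = 78.5398 mm², y = 10 mm, Ī = 490.874 mm⁴.
Hole 3 (subtracted): ⌀10, A = 78.5398 mm², y = 10 mm, Ī = 490.874 mm⁴.
By symmetry the centroid is at mid-height, ȳ = 10 mm.
All pieces are centred on the centroidal x-axis, so I = ΣĪ (holes subtracted) = 185 194 mm⁴.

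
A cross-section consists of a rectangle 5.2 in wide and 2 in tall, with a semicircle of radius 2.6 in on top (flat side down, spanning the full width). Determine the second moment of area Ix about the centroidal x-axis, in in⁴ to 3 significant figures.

Ix ≈ 31.7 in⁴

Split into non-overlapping primitives; take the origin at the lower-left of the bounding box.
Rectangular body: 5.2 × 2, A = 10.4 in², y = 1 in, Ī = 3.4667 in⁴.
Semicircular cap: semicircle r = 2.6, A = 10.619 in², y = 3.1035 in, Ī = 5.0156 in⁴.
Centroid: ȳ = ΣA·y / ΣA = 2.0627 in.
Transfer each piece to the centroidal x-axis using Ī + A·d² with d = y − 2.0627:
  rectangular body: d = -1.0627 in → contributes +15.211 in⁴
  semicircular cap: d = 1.0408 in → contributes +16.518 in⁴
Total I = 31.73 in⁴.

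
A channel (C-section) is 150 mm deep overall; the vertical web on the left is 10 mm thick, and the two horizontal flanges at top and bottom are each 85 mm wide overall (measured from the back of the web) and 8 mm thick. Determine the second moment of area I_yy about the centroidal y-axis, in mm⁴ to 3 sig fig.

I_yy ≈ 1.78 × 10⁶ mm⁴

Treat the section as a set of non-overlapping primitives; coordinates are from the bounding-box lower-left.
Web: 10 × 150, A = 1 500 mm², x = 5 mm, Ī = 12 500 mm⁴.
Top flange (beyond web): 75 × 8, A = 600 mm², x = 47.5 mm, Ī = 281 250 mm⁴.
Bottom flange (beyond web): 75 × 8, A = 600 mm², x = 47.5 mm, Ī = 281 250 mm⁴.
Centroid: x̄ = ΣA·x / ΣA = 23.889 mm.
Transfer each piece to the centroidal y-axis using Ī + A·d² with d = x − 23.889:
  web: d = -18.889 mm → contributes +547 685 mm⁴
  top flange (beyond web): d = 23.611 mm → contributes +615 741 mm⁴
  bottom flange (beyond web): d = 23.611 mm → contributes +615 741 mm⁴
Total I = 1 779 167 mm⁴.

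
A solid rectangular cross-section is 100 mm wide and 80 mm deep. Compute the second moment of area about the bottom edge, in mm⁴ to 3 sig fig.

I_base ≈ 1.71 × 10⁷ mm⁴

The section: 100 × 80, A = 8 000 mm², y = 40 mm, Ī = 4 266 667 mm⁴.
Transfer it to the bottom edge using Ī + A·d² with d = y − 0:
  the section: d = 40 mm → contributes +17 066 667 mm⁴
Total I = 17 066 667 mm⁴.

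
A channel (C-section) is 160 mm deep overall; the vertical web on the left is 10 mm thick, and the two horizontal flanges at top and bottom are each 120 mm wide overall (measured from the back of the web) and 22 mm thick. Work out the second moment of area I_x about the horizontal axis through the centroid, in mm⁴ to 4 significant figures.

I_x ≈ 2.665 × 10⁷ mm⁴

Break the section into simple shapes (no overlaps), measuring from the bottom-left corner of the bounding box.
Web: 10 × 160, A = 1 600 mm², y = 80 mm, Ī = 3 413 333 mm⁴.
Top flange (beyond web): 110 × 22, A = 2 420 mm², y = 149 mm, Ī = 97606.7 mm⁴.
Bottom flange (beyond web): 110 × 22, A = 2 420 mm², y = 11 mm, Ī = 97606.7 mm⁴.
By symmetry the centroid is at mid-height, ȳ = 80 mm.
Transfer each piece to the horizontal axis through the centroid using Ī + A·d² with d = y − 80:
  web: d = 0 mm → contributes +3 413 333 mm⁴
  top flange (beyond web): d = 69 mm → contributes +11 619 227 mm⁴
  bottom flange (beyond web): d = -69 mm → contributes +11 619 227 mm⁴
Total I = 26 651 787 mm⁴.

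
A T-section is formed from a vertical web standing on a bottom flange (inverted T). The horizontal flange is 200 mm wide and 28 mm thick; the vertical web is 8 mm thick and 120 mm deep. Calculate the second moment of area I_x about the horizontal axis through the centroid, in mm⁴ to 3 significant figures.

I_x ≈ 6.01 × 10⁶ mm⁴

Break the section into simple shapes (no overlaps), measuring from the bottom-left corner of the bounding box.
Flange: 200 × 28, A = 5 600 mm², y = 14 mm, Ī = 365 867 mm⁴.
Web: 8 × 120, A = 960 mm², y = 88 mm, Ī = 1 152 000 mm⁴.
Centroid: ȳ = ΣA·y / ΣA = 24.829 mm.
Transfer each piece to the horizontal axis through the centroid using Ī + A·d² with d = y − 24.829:
  flange: d = -10.829 mm → contributes +1 022 596 mm⁴
  web: d = 63.171 mm → contributes +4 982 920 mm⁴
Total I = 6 005 515 mm⁴.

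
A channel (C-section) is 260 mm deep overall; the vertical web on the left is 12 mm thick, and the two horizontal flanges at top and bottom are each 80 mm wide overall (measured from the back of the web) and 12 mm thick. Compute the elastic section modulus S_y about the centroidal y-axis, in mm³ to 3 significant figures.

Decompose the section into non-overlapping parts with the origin at the bottom-left of its bounding rectangle.
Web: 12 × 260, A = 3 120 mm², x = 6 mm, Ī = 37 440 mm⁴.
Top flange (beyond web): 68 × 12, A = 816 mm², x = 46 mm, Ī = 314 432 mm⁴.
Bottom flange (beyond web): 68 × 12, A = 816 mm², x = 46 mm, Ī = 314 432 mm⁴.
Centroid: x̄ = ΣA·x / ΣA = 19.737 mm.
Transfer each piece to the centroidal y-axis using Ī + A·d² with d = x − 19.737:
  web: d = -13.737 mm → contributes +626 232 mm⁴
  top flange (beyond web): d = 26.263 mm → contributes +877 248 mm⁴
  bottom flange (beyond web): d = 26.263 mm → contributes +877 248 mm⁴
Total I = 2 380 728 mm⁴.
Extreme fibre distance c = 60.263 mm; S = I/c = 39 506 mm³.

S_y ≈ 3.95 × 10⁴ mm³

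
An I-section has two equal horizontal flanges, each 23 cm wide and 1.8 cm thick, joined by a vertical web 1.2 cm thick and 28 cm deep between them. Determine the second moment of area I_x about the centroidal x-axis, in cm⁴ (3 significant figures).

Treat the section as a set of non-overlapping primitives; coordinates are from the bounding-box lower-left.
Bottom flange: 23 × 1.8, A = 41.4 cm², y = 0.9 cm, Ī = 11.178 cm⁴.
Web: 1.2 × 28, A = 33.6 cm², y = 15.8 cm, Ī = 2195.2 cm⁴.
Top flange: 23 × 1.8, A = 41.4 cm², y = 30.7 cm, Ī = 11.178 cm⁴.
By symmetry the centroid is at mid-height, ȳ = 15.8 cm.
Transfer each piece to the centroidal x-axis using Ī + A·d² with d = y − 15.8:
  bottom flange: d = -14.9 cm → contributes +9202.4 cm⁴
  web: d = 0 cm → contributes +2195.2 cm⁴
  top flange: d = 14.9 cm → contributes +9202.4 cm⁴
Total I = 20 600 cm⁴.

I_x ≈ 2.06 × 10⁴ cm⁴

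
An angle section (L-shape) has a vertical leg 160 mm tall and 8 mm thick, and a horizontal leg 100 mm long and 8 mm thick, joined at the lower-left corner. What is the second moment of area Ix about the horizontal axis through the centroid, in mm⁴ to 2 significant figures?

Ix ≈ 5.4 × 10⁶ mm⁴

Decompose the section into non-overlapping parts with the origin at the bottom-left of its bounding rectangle.
Vertical leg: 8 × 160, A = 1 280 mm², y = 80 mm, Ī = 2 730 667 mm⁴.
Horizontal leg (remainder): 92 × 8, A = 736 mm², y = 4 mm, Ī = 3 925 mm⁴.
Centroid: ȳ = ΣA·y / ΣA = 52.25 mm.
Transfer each piece to the horizontal axis through the centroid using Ī + A·d² with d = y − 52.25:
  vertical leg: d = 27.75 mm → contributes +3 716 065 mm⁴
  horizontal leg (remainder): d = -48.25 mm → contributes +1 717 661 mm⁴
Total I = 5 433 726 mm⁴.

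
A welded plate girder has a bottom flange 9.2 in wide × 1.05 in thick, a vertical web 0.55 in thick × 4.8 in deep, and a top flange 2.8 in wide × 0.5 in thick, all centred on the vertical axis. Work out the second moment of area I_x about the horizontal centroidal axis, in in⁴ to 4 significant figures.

I_x ≈ 54.49 in⁴

Decompose the section into non-overlapping parts with the origin at the bottom-left of its bounding rectangle.
Bottom plate: 9.2 × 1.05, A = 9.66 in², y = 0.525 in, Ī = 0.887513 in⁴.
Web plate: 0.55 × 4.8, A = 2.64 in², y = 3.45 in, Ī = 5.0688 in⁴.
Top plate: 2.8 × 0.5, A = 1.4 in², y = 6.1 in, Ī = 0.0291667 in⁴.
Centroid: ȳ = ΣA·y / ΣA = 1.65836 in.
Transfer each piece to the horizontal centroidal axis using Ī + A·d² with d = y − 1.65836:
  bottom plate: d = -1.13336 in → contributes +13.2958 in⁴
  web plate: d = 1.79164 in → contributes +13.5432 in⁴
  top plate: d = 4.44164 in → contributes +27.6486 in⁴
Total I = 54.4876 in⁴.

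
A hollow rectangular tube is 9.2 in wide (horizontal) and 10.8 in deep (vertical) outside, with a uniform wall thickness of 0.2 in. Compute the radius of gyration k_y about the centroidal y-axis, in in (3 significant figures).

Treat the section as a set of non-overlapping primitives; coordinates are from the bounding-box lower-left.
Outer rectangle: 9.2 × 10.8, A = 99.36 in², x = 4.6 in, Ī = 700.82 in⁴.
Inner void (subtracted): 8.8 × 10.4, A = 91.52 in², x = 4.6 in, Ī = 590.61 in⁴.
By symmetry the centroid is at mid-width, x̄ = 4.6 in.
All pieces are centred on the centroidal y-axis, so I = ΣĪ (holes subtracted) = 110.21 in⁴.
Radius of gyration: k = √(I/A) = √(110.21 / 7.84) = 3.7493 in.

k_y ≈ 3.75 in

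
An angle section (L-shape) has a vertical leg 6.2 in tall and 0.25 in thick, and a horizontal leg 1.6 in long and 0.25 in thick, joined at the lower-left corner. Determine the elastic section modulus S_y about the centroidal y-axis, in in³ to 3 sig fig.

Break the section into simple shapes (no overlaps), measuring from the bottom-left corner of the bounding box.
Vertical leg: 0.25 × 6.2, A = 1.55 in², x = 0.125 in, Ī = 0.0080729 in⁴.
Horizontal leg (remainder): 1.35 × 0.25, A = 0.3375 in², x = 0.925 in, Ī = 0.051258 in⁴.
Centroid: x̄ = ΣA·x / ΣA = 0.26805 in.
Transfer each piece to the centroidal y-axis using Ī + A·d² with d = x − 0.26805:
  vertical leg: d = -0.14305 in → contributes +0.039789 in⁴
  horizontal leg (remainder): d = 0.65695 in → contributes +0.19692 in⁴
Total I = 0.23671 in⁴.
Extreme fibre distance c = 1.332 in; S = I/c = 0.17772 in³.

S_y ≈ 0.178 in³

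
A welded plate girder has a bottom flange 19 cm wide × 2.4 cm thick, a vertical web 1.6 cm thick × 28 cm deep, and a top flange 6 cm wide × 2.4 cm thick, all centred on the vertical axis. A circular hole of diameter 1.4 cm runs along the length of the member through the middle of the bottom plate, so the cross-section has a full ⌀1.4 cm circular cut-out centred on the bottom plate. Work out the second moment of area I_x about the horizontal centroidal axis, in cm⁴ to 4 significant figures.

I_x ≈ 1.449 × 10⁴ cm⁴

Split into non-overlapping primitives; take the origin at the lower-left of the bounding box.
Bottom plate: 19 × 2.4, A = 45.6 cm², y = 1.2 cm, Ī = 21.888 cm⁴.
Web plate: 1.6 × 28, A = 44.8 cm², y = 16.4 cm, Ī = 2926.93 cm⁴.
Top plate: 6 × 2.4, A = 14.4 cm², y = 31.6 cm, Ī = 6.912 cm⁴.
Hole (subtracted): ⌀1.4, A = 1.53938 cm², y = 1.2 cm, Ī = 0.188574 cm⁴.
Centroid: ȳ = ΣA·y / ΣA = 12.0339 cm.
Transfer each piece to the horizontal centroidal axis using Ī + A·d² with d = y − 12.0339:
  bottom plate: d = -10.8339 cm → contributes +5374.16 cm⁴
  web plate: d = 4.36605 cm → contributes +3780.93 cm⁴
  top plate: d = 19.5661 cm → contributes +5519.67 cm⁴
  hole: d = -10.8339 cm → contributes −180.872 cm⁴
Total I = 14493.9 cm⁴.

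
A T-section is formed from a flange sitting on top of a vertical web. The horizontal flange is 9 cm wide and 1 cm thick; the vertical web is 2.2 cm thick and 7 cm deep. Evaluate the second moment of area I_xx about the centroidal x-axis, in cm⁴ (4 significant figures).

Treat the section as a set of non-overlapping primitives; coordinates are from the bounding-box lower-left.
Flange: 9 × 1, A = 9 cm², y = 7.5 cm, Ī = 0.75 cm⁴.
Web: 2.2 × 7, A = 15.4 cm², y = 3.5 cm, Ī = 62.8833 cm⁴.
Centroid: ȳ = ΣA·y / ΣA = 4.97541 cm.
Transfer each piece to the centroidal x-axis using Ī + A·d² with d = y − 4.97541:
  flange: d = 2.52459 cm → contributes +58.112 cm⁴
  web: d = -1.47541 cm → contributes +96.4066 cm⁴
Total I = 154.519 cm⁴.

I_xx ≈ 154.5 cm⁴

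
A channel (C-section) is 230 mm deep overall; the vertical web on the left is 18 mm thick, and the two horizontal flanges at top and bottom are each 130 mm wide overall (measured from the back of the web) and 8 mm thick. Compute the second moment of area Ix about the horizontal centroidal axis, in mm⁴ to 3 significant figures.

Break the section into simple shapes (no overlaps), measuring from the bottom-left corner of the bounding box.
Web: 18 × 230, A = 4 140 mm², y = 115 mm, Ī = 18 250 500 mm⁴.
Top flange (beyond web): 112 × 8, A = 896 mm², y = 226 mm, Ī = 4778.7 mm⁴.
Bottom flange (beyond web): 112 × 8, A = 896 mm², y = 4 mm, Ī = 4778.7 mm⁴.
By symmetry the centroid is at mid-height, ȳ = 115 mm.
Transfer each piece to the horizontal centroidal axis using Ī + A·d² with d = y − 115:
  web: d = 0 mm → contributes +18 250 500 mm⁴
  top flange (beyond web): d = 111 mm → contributes +11 044 395 mm⁴
  bottom flange (beyond web): d = -111 mm → contributes +11 044 395 mm⁴
Total I = 40 339 289 mm⁴.

Ix ≈ 4.03 × 10⁷ mm⁴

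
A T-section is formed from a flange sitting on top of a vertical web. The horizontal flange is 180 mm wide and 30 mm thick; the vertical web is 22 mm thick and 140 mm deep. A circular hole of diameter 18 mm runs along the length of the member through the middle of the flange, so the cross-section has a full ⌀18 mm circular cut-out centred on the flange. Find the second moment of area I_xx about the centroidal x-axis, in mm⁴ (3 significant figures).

I_xx ≈ 1.94 × 10⁷ mm⁴

Break the section into simple shapes (no overlaps), measuring from the bottom-left corner of the bounding box.
Flange: 180 × 30, A = 5 400 mm², y = 155 mm, Ī = 405 000 mm⁴.
Web: 22 × 140, A = 3 080 mm², y = 70 mm, Ī = 5 030 667 mm⁴.
Hole (subtracted): ⌀18, A = 254.47 mm², y = 155 mm, Ī = 5 153 mm⁴.
Centroid: ȳ = ΣA·y / ΣA = 123.17 mm.
Transfer each piece to the centroidal x-axis using Ī + A·d² with d = y − 123.17:
  flange: d = 31.828 mm → contributes +5 875 225 mm⁴
  web: d = -53.172 mm → contributes +13 738 720 mm⁴
  hole: d = 31.828 mm → contributes −262 931 mm⁴
Total I = 19 351 013 mm⁴.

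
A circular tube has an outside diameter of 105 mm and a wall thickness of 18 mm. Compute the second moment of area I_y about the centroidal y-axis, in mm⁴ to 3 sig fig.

I_y ≈ 4.85 × 10⁶ mm⁴

Break the section into simple shapes (no overlaps), measuring from the bottom-left corner of the bounding box.
Outer circle: ⌀105, A = 8 659 mm², x = 52.5 mm, Ī = 5 966 602 mm⁴.
Bore (subtracted): ⌀69, A = 3739.3 mm², x = 52.5 mm, Ī = 1 112 670 mm⁴.
By symmetry the centroid is at mid-width, x̄ = 52.5 mm.
All pieces are centred on the centroidal y-axis, so I = ΣĪ (holes subtracted) = 4 853 933 mm⁴.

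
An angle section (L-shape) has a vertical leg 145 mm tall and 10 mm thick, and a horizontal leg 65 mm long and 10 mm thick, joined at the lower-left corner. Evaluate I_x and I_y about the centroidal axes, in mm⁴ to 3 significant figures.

Split into non-overlapping primitives; take the origin at the lower-left of the bounding box.
Vertical leg: 10 × 145, A = 1 450 mm², y = 72.5 mm, Ī = 2 540 521 mm⁴.
Horizontal leg (remainder): 55 × 10, A = 550 mm², y = 5 mm, Ī = 4583.3 mm⁴.
Centroid: ȳ = ΣA·y / ΣA = 53.938 mm.
Transfer each piece to the centroidal x-axis using Ī + A·d² with d = y − 53.938:
  vertical leg: d = 18.563 mm → contributes +3 040 142 mm⁴
  horizontal leg (remainder): d = -48.938 mm → contributes +1 321 767 mm⁴
Total I = 4 361 909 mm⁴.
For the y-axis: x̄ = 13.938 mm.
Repeating about the centroidal y-axis gives I_y = 571 909 mm⁴.

I_x ≈ 4.36 × 10⁶ mm⁴, I_y ≈ 5.72 × 10⁵ mm⁴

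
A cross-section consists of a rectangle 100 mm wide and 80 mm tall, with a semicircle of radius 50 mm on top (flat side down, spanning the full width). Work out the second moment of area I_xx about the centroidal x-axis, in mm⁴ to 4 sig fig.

Decompose the section into non-overlapping parts with the origin at the bottom-left of its bounding rectangle.
Rectangular body: 100 × 80, A = 8 000 mm², y = 40 mm, Ī = 4 266 667 mm⁴.
Semicircular cap: semicircle r = 50, A = 3926.99 mm², y = 101.221 mm, Ī = 685 981 mm⁴.
Centroid: ȳ = ΣA·y / ΣA = 60.1571 mm.
Transfer each piece to the centroidal x-axis using Ī + A·d² with d = y − 60.1571:
  rectangular body: d = -20.1571 mm → contributes +7 517 120 mm⁴
  semicircular cap: d = 41.0636 mm → contributes +7 307 751 mm⁴
Total I = 14 824 871 mm⁴.

I_xx ≈ 1.482 × 10⁷ mm⁴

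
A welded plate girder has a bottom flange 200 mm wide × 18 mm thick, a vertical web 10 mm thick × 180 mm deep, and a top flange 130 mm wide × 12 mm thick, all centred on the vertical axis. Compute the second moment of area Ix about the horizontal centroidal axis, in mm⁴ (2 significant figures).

Ix ≈ 4.9 × 10⁷ mm⁴

Split into non-overlapping primitives; take the origin at the lower-left of the bounding box.
Bottom plate: 200 × 18, A = 3 600 mm², y = 9 mm, Ī = 97 200 mm⁴.
Web plate: 10 × 180, A = 1 800 mm², y = 108 mm, Ī = 4 860 000 mm⁴.
Top plate: 130 × 12, A = 1 560 mm², y = 204 mm, Ī = 18 720 mm⁴.
Centroid: ȳ = ΣA·y / ΣA = 78.31 mm.
Transfer each piece to the horizontal centroidal axis using Ī + A·d² with d = y − 78.31:
  bottom plate: d = -69.31 mm → contributes +17 391 326 mm⁴
  web plate: d = 29.69 mm → contributes +6 446 656 mm⁴
  top plate: d = 125.7 mm → contributes +24 663 427 mm⁴
Total I = 48 501 410 mm⁴.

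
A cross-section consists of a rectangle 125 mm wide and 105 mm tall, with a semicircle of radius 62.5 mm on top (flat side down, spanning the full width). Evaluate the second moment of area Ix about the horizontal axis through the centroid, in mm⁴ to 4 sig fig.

Ix ≈ 3.985 × 10⁷ mm⁴

Decompose the section into non-overlapping parts with the origin at the bottom-left of its bounding rectangle.
Rectangular body: 125 × 105, A = 13 125 mm², y = 52.5 mm, Ī = 12 058 594 mm⁴.
Semicircular cap: semicircle r = 62.5, A = 6135.92 mm², y = 131.526 mm, Ī = 1 674 758 mm⁴.
Centroid: ȳ = ΣA·y / ΣA = 77.6751 mm.
Transfer each piece to the horizontal axis through the centroid using Ī + A·d² with d = y − 77.6751:
  rectangular body: d = -25.1751 mm → contributes +20 377 055 mm⁴
  semicircular cap: d = 53.8507 mm → contributes +19 468 300 mm⁴
Total I = 39 845 355 mm⁴.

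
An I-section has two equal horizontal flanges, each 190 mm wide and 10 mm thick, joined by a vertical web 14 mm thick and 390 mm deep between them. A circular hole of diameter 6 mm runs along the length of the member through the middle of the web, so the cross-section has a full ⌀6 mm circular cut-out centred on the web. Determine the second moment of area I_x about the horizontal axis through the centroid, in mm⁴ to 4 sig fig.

I_x ≈ 2.212 × 10⁸ mm⁴

Split into non-overlapping primitives; take the origin at the lower-left of the bounding box.
Bottom flange: 190 × 10, A = 1 900 mm², y = 5 mm, Ī = 15833.3 mm⁴.
Web: 14 × 390, A = 5 460 mm², y = 205 mm, Ī = 69 205 500 mm⁴.
Top flange: 190 × 10, A = 1 900 mm², y = 405 mm, Ī = 15833.3 mm⁴.
Hole (subtracted): ⌀6, A = 28.2743 mm², y = 205 mm, Ī = 63.6173 mm⁴.
By symmetry the centroid is at mid-height, ȳ = 205 mm.
Transfer each piece to the horizontal axis through the centroid using Ī + A·d² with d = y − 205:
  bottom flange: d = -200 mm → contributes +76 015 833 mm⁴
  web: d = 0 mm → contributes +69 205 500 mm⁴
  top flange: d = 200 mm → contributes +76 015 833 mm⁴
  hole: d = 0 mm → contributes −63.6173 mm⁴
Total I = 221 237 103 mm⁴.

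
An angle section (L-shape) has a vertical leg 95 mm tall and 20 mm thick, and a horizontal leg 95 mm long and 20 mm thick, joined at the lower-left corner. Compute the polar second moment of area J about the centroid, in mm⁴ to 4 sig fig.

J ≈ 5.315 × 10⁶ mm⁴

Treat the section as a set of non-overlapping primitives; coordinates are from the bounding-box lower-left.
Vertical leg: 20 × 95, A = 1 900 mm², y = 47.5 mm, Ī = 1 428 958 mm⁴.
Horizontal leg (remainder): 75 × 20, A = 1 500 mm², y = 10 mm, Ī = 50 000 mm⁴.
Centroid: ȳ = ΣA·y / ΣA = 30.9559 mm.
Transfer each piece to the centroidal x-axis using Ī + A·d² with d = y − 30.9559:
  vertical leg: d = 16.5441 mm → contributes +1 949 003 mm⁴
  horizontal leg (remainder): d = -20.9559 mm → contributes +708 724 mm⁴
Total I = 2 657 727 mm⁴.
For the y-axis: x̄ = 30.9559 mm.
Repeating about the centroidal y-axis gives I_y = 2 657 727 mm⁴.
Polar second moment: J = I_x + I_y = 5 315 453 mm⁴.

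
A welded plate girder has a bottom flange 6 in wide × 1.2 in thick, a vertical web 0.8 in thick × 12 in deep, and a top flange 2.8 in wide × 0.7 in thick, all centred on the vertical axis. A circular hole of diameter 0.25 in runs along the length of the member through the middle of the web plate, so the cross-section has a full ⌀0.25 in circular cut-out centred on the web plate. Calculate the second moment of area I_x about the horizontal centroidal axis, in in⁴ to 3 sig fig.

I_x ≈ 443 in⁴

Decompose the section into non-overlapping parts with the origin at the bottom-left of its bounding rectangle.
Bottom plate: 6 × 1.2, A = 7.2 in², y = 0.6 in, Ī = 0.864 in⁴.
Web plate: 0.8 × 12, A = 9.6 in², y = 7.2 in, Ī = 115.2 in⁴.
Top plate: 2.8 × 0.7, A = 1.96 in², y = 13.55 in, Ī = 0.080033 in⁴.
Hole (subtracted): ⌀0.25, A = 0.049087 in², y = 7.2 in, Ī = 0.00019175 in⁴.
Centroid: ȳ = ΣA·y / ΣA = 5.3255 in.
Transfer each piece to the horizontal centroidal axis using Ī + A·d² with d = y − 5.3255:
  bottom plate: d = -4.7255 in → contributes +161.64 in⁴
  web plate: d = 1.8745 in → contributes +148.93 in⁴
  top plate: d = 8.2245 in → contributes +132.66 in⁴
  hole: d = 1.8745 in → contributes −0.17268 in⁴
Total I = 443.06 in⁴.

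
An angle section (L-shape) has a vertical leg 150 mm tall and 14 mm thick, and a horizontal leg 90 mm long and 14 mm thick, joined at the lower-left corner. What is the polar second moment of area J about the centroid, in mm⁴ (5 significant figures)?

Break the section into simple shapes (no overlaps), measuring from the bottom-left corner of the bounding box.
Vertical leg: 14 × 150, A = 2 100 mm², y = 75 mm, Ī = 3 937 500 mm⁴.
Horizontal leg (remainder): 76 × 14, A = 1 064 mm², y = 7 mm, Ī = 17378.67 mm⁴.
Centroid: ȳ = ΣA·y / ΣA = 52.13274 mm.
Transfer each piece to the centroidal x-axis using Ī + A·d² with d = y − 52.13274:
  vertical leg: d = 22.86726 mm → contributes +5 035 614 mm⁴
  horizontal leg (remainder): d = -45.13274 mm → contributes +2 184 709 mm⁴
Total I = 7 220 323 mm⁴.
For the y-axis: x̄ = 22.13274 mm.
Repeating about the centroidal y-axis gives I_y = 1 976 483 mm⁴.
Polar second moment: J = I_x + I_y = 9 196 806 mm⁴.

J ≈ 9.1968 × 10⁶ mm⁴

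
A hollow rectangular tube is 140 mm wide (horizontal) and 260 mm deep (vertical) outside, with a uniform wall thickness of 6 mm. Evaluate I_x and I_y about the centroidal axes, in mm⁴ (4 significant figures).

Treat the section as a set of non-overlapping primitives; coordinates are from the bounding-box lower-left.
Outer rectangle: 140 × 260, A = 36 400 mm², y = 130 mm, Ī = 205 053 333 mm⁴.
Inner void (subtracted): 128 × 248, A = 31 744 mm², y = 130 mm, Ī = 162 698 581 mm⁴.
By symmetry the centroid is at mid-height, ȳ = 130 mm.
All pieces are centred on the centroidal x-axis, so I = ΣĪ (holes subtracted) = 42 354 752 mm⁴.
Repeating about the centroidal y-axis gives I_y = 16 112 192 mm⁴.

I_x ≈ 4.235 × 10⁷ mm⁴, I_y ≈ 1.611 × 10⁷ mm⁴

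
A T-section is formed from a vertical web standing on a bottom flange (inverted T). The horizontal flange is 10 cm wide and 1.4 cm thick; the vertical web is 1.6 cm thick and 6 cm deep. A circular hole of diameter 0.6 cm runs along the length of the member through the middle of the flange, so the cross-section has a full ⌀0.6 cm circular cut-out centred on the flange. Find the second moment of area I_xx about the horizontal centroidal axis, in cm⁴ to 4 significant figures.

I_xx ≈ 108.4 cm⁴

Decompose the section into non-overlapping parts with the origin at the bottom-left of its bounding rectangle.
Flange: 10 × 1.4, A = 14 cm², y = 0.7 cm, Ī = 2.28667 cm⁴.
Web: 1.6 × 6, A = 9.6 cm², y = 4.4 cm, Ī = 28.8 cm⁴.
Hole (subtracted): ⌀0.6, A = 0.282743 cm², y = 0.7 cm, Ī = 0.00636173 cm⁴.
Centroid: ȳ = ΣA·y / ΣA = 2.22334 cm.
Transfer each piece to the horizontal centroidal axis using Ī + A·d² with d = y − 2.22334:
  flange: d = -1.52334 cm → contributes +34.7744 cm⁴
  web: d = 2.17666 cm → contributes +74.2835 cm⁴
  hole: d = -1.52334 cm → contributes −0.662482 cm⁴
Total I = 108.395 cm⁴.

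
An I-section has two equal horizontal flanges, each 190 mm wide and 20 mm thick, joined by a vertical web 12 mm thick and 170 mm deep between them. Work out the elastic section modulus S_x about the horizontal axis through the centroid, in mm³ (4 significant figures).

S_x ≈ 7.024 × 10⁵ mm³

Decompose the section into non-overlapping parts with the origin at the bottom-left of its bounding rectangle.
Bottom flange: 190 × 20, A = 3 800 mm², y = 10 mm, Ī = 126 667 mm⁴.
Web: 12 × 170, A = 2 040 mm², y = 105 mm, Ī = 4 913 000 mm⁴.
Top flange: 190 × 20, A = 3 800 mm², y = 200 mm, Ī = 126 667 mm⁴.
By symmetry the centroid is at mid-height, ȳ = 105 mm.
Transfer each piece to the horizontal axis through the centroid using Ī + A·d² with d = y − 105:
  bottom flange: d = -95 mm → contributes +34 421 667 mm⁴
  web: d = 0 mm → contributes +4 913 000 mm⁴
  top flange: d = 95 mm → contributes +34 421 667 mm⁴
Total I = 73 756 333 mm⁴.
Extreme fibre distance c = 105 mm; S = I/c = 702 441 mm³.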